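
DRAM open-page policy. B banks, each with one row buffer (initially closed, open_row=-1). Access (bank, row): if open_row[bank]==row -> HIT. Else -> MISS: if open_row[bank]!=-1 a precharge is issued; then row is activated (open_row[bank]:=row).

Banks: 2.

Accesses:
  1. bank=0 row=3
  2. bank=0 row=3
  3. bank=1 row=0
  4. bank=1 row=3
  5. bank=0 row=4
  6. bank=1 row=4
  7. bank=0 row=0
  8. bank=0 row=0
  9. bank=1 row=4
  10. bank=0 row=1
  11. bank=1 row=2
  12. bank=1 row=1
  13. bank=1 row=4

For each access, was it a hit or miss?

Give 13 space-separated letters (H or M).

Acc 1: bank0 row3 -> MISS (open row3); precharges=0
Acc 2: bank0 row3 -> HIT
Acc 3: bank1 row0 -> MISS (open row0); precharges=0
Acc 4: bank1 row3 -> MISS (open row3); precharges=1
Acc 5: bank0 row4 -> MISS (open row4); precharges=2
Acc 6: bank1 row4 -> MISS (open row4); precharges=3
Acc 7: bank0 row0 -> MISS (open row0); precharges=4
Acc 8: bank0 row0 -> HIT
Acc 9: bank1 row4 -> HIT
Acc 10: bank0 row1 -> MISS (open row1); precharges=5
Acc 11: bank1 row2 -> MISS (open row2); precharges=6
Acc 12: bank1 row1 -> MISS (open row1); precharges=7
Acc 13: bank1 row4 -> MISS (open row4); precharges=8

Answer: M H M M M M M H H M M M M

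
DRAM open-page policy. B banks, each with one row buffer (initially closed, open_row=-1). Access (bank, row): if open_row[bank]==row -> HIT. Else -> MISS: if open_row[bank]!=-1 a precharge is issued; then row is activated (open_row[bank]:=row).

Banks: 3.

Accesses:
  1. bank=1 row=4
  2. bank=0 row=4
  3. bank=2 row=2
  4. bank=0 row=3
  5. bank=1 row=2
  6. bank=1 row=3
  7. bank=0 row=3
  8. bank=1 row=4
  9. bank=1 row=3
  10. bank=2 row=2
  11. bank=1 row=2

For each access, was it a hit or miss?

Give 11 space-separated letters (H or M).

Answer: M M M M M M H M M H M

Derivation:
Acc 1: bank1 row4 -> MISS (open row4); precharges=0
Acc 2: bank0 row4 -> MISS (open row4); precharges=0
Acc 3: bank2 row2 -> MISS (open row2); precharges=0
Acc 4: bank0 row3 -> MISS (open row3); precharges=1
Acc 5: bank1 row2 -> MISS (open row2); precharges=2
Acc 6: bank1 row3 -> MISS (open row3); precharges=3
Acc 7: bank0 row3 -> HIT
Acc 8: bank1 row4 -> MISS (open row4); precharges=4
Acc 9: bank1 row3 -> MISS (open row3); precharges=5
Acc 10: bank2 row2 -> HIT
Acc 11: bank1 row2 -> MISS (open row2); precharges=6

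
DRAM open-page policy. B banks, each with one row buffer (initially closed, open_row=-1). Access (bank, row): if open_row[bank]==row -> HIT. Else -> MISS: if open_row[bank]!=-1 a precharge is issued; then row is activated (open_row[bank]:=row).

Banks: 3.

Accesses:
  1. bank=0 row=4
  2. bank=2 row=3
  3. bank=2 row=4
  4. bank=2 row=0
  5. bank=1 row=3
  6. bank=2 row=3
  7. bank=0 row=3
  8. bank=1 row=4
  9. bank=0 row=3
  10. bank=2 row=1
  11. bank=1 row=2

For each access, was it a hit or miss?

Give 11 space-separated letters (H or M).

Acc 1: bank0 row4 -> MISS (open row4); precharges=0
Acc 2: bank2 row3 -> MISS (open row3); precharges=0
Acc 3: bank2 row4 -> MISS (open row4); precharges=1
Acc 4: bank2 row0 -> MISS (open row0); precharges=2
Acc 5: bank1 row3 -> MISS (open row3); precharges=2
Acc 6: bank2 row3 -> MISS (open row3); precharges=3
Acc 7: bank0 row3 -> MISS (open row3); precharges=4
Acc 8: bank1 row4 -> MISS (open row4); precharges=5
Acc 9: bank0 row3 -> HIT
Acc 10: bank2 row1 -> MISS (open row1); precharges=6
Acc 11: bank1 row2 -> MISS (open row2); precharges=7

Answer: M M M M M M M M H M M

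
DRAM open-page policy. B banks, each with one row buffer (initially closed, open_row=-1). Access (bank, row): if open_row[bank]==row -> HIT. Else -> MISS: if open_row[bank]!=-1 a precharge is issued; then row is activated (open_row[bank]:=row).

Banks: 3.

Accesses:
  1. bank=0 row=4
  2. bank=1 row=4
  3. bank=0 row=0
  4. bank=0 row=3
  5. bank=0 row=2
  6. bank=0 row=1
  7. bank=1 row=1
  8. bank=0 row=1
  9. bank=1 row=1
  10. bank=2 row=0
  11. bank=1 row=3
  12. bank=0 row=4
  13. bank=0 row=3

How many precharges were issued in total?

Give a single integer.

Answer: 8

Derivation:
Acc 1: bank0 row4 -> MISS (open row4); precharges=0
Acc 2: bank1 row4 -> MISS (open row4); precharges=0
Acc 3: bank0 row0 -> MISS (open row0); precharges=1
Acc 4: bank0 row3 -> MISS (open row3); precharges=2
Acc 5: bank0 row2 -> MISS (open row2); precharges=3
Acc 6: bank0 row1 -> MISS (open row1); precharges=4
Acc 7: bank1 row1 -> MISS (open row1); precharges=5
Acc 8: bank0 row1 -> HIT
Acc 9: bank1 row1 -> HIT
Acc 10: bank2 row0 -> MISS (open row0); precharges=5
Acc 11: bank1 row3 -> MISS (open row3); precharges=6
Acc 12: bank0 row4 -> MISS (open row4); precharges=7
Acc 13: bank0 row3 -> MISS (open row3); precharges=8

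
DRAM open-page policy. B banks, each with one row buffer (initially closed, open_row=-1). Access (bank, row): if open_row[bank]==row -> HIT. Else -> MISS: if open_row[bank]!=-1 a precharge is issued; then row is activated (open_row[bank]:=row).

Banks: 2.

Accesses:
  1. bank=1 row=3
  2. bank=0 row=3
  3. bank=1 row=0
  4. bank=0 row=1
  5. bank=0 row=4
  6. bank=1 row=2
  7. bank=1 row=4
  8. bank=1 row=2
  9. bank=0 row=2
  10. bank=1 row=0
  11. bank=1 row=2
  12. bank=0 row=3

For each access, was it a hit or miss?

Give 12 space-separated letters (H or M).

Answer: M M M M M M M M M M M M

Derivation:
Acc 1: bank1 row3 -> MISS (open row3); precharges=0
Acc 2: bank0 row3 -> MISS (open row3); precharges=0
Acc 3: bank1 row0 -> MISS (open row0); precharges=1
Acc 4: bank0 row1 -> MISS (open row1); precharges=2
Acc 5: bank0 row4 -> MISS (open row4); precharges=3
Acc 6: bank1 row2 -> MISS (open row2); precharges=4
Acc 7: bank1 row4 -> MISS (open row4); precharges=5
Acc 8: bank1 row2 -> MISS (open row2); precharges=6
Acc 9: bank0 row2 -> MISS (open row2); precharges=7
Acc 10: bank1 row0 -> MISS (open row0); precharges=8
Acc 11: bank1 row2 -> MISS (open row2); precharges=9
Acc 12: bank0 row3 -> MISS (open row3); precharges=10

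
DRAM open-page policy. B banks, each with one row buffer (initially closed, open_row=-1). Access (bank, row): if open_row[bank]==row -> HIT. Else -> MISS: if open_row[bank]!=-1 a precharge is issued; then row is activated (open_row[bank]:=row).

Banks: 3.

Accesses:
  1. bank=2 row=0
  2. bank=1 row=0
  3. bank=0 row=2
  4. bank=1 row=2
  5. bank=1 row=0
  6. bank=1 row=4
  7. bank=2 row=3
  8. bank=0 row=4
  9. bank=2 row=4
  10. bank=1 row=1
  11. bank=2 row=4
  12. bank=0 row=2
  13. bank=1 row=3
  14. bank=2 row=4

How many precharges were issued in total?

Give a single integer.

Answer: 9

Derivation:
Acc 1: bank2 row0 -> MISS (open row0); precharges=0
Acc 2: bank1 row0 -> MISS (open row0); precharges=0
Acc 3: bank0 row2 -> MISS (open row2); precharges=0
Acc 4: bank1 row2 -> MISS (open row2); precharges=1
Acc 5: bank1 row0 -> MISS (open row0); precharges=2
Acc 6: bank1 row4 -> MISS (open row4); precharges=3
Acc 7: bank2 row3 -> MISS (open row3); precharges=4
Acc 8: bank0 row4 -> MISS (open row4); precharges=5
Acc 9: bank2 row4 -> MISS (open row4); precharges=6
Acc 10: bank1 row1 -> MISS (open row1); precharges=7
Acc 11: bank2 row4 -> HIT
Acc 12: bank0 row2 -> MISS (open row2); precharges=8
Acc 13: bank1 row3 -> MISS (open row3); precharges=9
Acc 14: bank2 row4 -> HIT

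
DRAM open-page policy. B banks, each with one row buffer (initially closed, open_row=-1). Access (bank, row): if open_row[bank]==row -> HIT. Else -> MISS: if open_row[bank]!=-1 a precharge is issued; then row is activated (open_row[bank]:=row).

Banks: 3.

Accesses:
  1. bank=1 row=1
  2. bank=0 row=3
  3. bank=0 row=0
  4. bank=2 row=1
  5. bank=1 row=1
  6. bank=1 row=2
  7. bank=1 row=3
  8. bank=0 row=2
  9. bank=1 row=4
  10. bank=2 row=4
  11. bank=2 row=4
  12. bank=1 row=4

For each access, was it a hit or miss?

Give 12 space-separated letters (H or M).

Acc 1: bank1 row1 -> MISS (open row1); precharges=0
Acc 2: bank0 row3 -> MISS (open row3); precharges=0
Acc 3: bank0 row0 -> MISS (open row0); precharges=1
Acc 4: bank2 row1 -> MISS (open row1); precharges=1
Acc 5: bank1 row1 -> HIT
Acc 6: bank1 row2 -> MISS (open row2); precharges=2
Acc 7: bank1 row3 -> MISS (open row3); precharges=3
Acc 8: bank0 row2 -> MISS (open row2); precharges=4
Acc 9: bank1 row4 -> MISS (open row4); precharges=5
Acc 10: bank2 row4 -> MISS (open row4); precharges=6
Acc 11: bank2 row4 -> HIT
Acc 12: bank1 row4 -> HIT

Answer: M M M M H M M M M M H H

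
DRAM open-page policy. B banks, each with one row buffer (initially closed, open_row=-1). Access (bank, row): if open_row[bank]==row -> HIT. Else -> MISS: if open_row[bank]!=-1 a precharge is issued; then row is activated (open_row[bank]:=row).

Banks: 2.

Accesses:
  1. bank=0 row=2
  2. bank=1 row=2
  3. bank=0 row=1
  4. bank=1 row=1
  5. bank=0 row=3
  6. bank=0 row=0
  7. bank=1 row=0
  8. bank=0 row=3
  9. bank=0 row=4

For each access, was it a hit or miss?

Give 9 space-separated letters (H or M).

Answer: M M M M M M M M M

Derivation:
Acc 1: bank0 row2 -> MISS (open row2); precharges=0
Acc 2: bank1 row2 -> MISS (open row2); precharges=0
Acc 3: bank0 row1 -> MISS (open row1); precharges=1
Acc 4: bank1 row1 -> MISS (open row1); precharges=2
Acc 5: bank0 row3 -> MISS (open row3); precharges=3
Acc 6: bank0 row0 -> MISS (open row0); precharges=4
Acc 7: bank1 row0 -> MISS (open row0); precharges=5
Acc 8: bank0 row3 -> MISS (open row3); precharges=6
Acc 9: bank0 row4 -> MISS (open row4); precharges=7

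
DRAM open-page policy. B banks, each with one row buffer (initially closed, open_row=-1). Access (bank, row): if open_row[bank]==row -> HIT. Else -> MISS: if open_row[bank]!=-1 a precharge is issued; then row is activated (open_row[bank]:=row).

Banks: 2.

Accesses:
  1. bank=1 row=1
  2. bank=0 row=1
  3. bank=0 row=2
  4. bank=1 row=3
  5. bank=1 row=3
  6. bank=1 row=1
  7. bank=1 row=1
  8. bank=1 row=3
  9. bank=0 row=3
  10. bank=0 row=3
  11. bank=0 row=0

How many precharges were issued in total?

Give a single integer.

Answer: 6

Derivation:
Acc 1: bank1 row1 -> MISS (open row1); precharges=0
Acc 2: bank0 row1 -> MISS (open row1); precharges=0
Acc 3: bank0 row2 -> MISS (open row2); precharges=1
Acc 4: bank1 row3 -> MISS (open row3); precharges=2
Acc 5: bank1 row3 -> HIT
Acc 6: bank1 row1 -> MISS (open row1); precharges=3
Acc 7: bank1 row1 -> HIT
Acc 8: bank1 row3 -> MISS (open row3); precharges=4
Acc 9: bank0 row3 -> MISS (open row3); precharges=5
Acc 10: bank0 row3 -> HIT
Acc 11: bank0 row0 -> MISS (open row0); precharges=6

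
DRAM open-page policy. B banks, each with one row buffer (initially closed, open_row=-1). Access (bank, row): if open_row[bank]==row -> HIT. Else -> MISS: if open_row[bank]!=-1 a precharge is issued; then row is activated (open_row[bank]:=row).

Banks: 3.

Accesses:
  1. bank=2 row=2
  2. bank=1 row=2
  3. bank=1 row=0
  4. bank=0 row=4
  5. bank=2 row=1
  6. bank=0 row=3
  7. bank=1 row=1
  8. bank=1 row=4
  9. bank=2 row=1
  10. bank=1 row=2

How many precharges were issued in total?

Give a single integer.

Acc 1: bank2 row2 -> MISS (open row2); precharges=0
Acc 2: bank1 row2 -> MISS (open row2); precharges=0
Acc 3: bank1 row0 -> MISS (open row0); precharges=1
Acc 4: bank0 row4 -> MISS (open row4); precharges=1
Acc 5: bank2 row1 -> MISS (open row1); precharges=2
Acc 6: bank0 row3 -> MISS (open row3); precharges=3
Acc 7: bank1 row1 -> MISS (open row1); precharges=4
Acc 8: bank1 row4 -> MISS (open row4); precharges=5
Acc 9: bank2 row1 -> HIT
Acc 10: bank1 row2 -> MISS (open row2); precharges=6

Answer: 6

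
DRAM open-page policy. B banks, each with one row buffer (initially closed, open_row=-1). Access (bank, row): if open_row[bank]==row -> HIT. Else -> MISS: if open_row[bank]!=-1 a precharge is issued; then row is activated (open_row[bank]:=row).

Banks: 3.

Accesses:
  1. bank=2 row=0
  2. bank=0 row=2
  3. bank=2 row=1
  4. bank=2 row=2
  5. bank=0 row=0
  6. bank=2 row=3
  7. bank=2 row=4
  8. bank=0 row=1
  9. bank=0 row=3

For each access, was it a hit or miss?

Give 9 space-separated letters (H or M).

Acc 1: bank2 row0 -> MISS (open row0); precharges=0
Acc 2: bank0 row2 -> MISS (open row2); precharges=0
Acc 3: bank2 row1 -> MISS (open row1); precharges=1
Acc 4: bank2 row2 -> MISS (open row2); precharges=2
Acc 5: bank0 row0 -> MISS (open row0); precharges=3
Acc 6: bank2 row3 -> MISS (open row3); precharges=4
Acc 7: bank2 row4 -> MISS (open row4); precharges=5
Acc 8: bank0 row1 -> MISS (open row1); precharges=6
Acc 9: bank0 row3 -> MISS (open row3); precharges=7

Answer: M M M M M M M M M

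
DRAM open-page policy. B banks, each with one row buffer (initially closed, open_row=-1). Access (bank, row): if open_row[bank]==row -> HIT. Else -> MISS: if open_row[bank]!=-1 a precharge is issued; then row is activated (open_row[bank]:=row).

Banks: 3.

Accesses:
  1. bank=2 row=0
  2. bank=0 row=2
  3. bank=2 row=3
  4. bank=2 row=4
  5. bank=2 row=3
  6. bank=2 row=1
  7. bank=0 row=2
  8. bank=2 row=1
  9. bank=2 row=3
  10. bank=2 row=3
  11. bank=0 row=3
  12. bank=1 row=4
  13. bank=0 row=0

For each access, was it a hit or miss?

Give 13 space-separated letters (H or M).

Acc 1: bank2 row0 -> MISS (open row0); precharges=0
Acc 2: bank0 row2 -> MISS (open row2); precharges=0
Acc 3: bank2 row3 -> MISS (open row3); precharges=1
Acc 4: bank2 row4 -> MISS (open row4); precharges=2
Acc 5: bank2 row3 -> MISS (open row3); precharges=3
Acc 6: bank2 row1 -> MISS (open row1); precharges=4
Acc 7: bank0 row2 -> HIT
Acc 8: bank2 row1 -> HIT
Acc 9: bank2 row3 -> MISS (open row3); precharges=5
Acc 10: bank2 row3 -> HIT
Acc 11: bank0 row3 -> MISS (open row3); precharges=6
Acc 12: bank1 row4 -> MISS (open row4); precharges=6
Acc 13: bank0 row0 -> MISS (open row0); precharges=7

Answer: M M M M M M H H M H M M M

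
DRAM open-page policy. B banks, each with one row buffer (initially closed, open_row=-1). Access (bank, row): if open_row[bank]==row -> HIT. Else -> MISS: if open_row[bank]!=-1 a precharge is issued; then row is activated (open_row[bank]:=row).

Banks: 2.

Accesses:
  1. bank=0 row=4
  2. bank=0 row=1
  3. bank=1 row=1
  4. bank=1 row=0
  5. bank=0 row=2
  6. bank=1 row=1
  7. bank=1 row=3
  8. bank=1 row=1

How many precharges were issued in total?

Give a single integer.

Acc 1: bank0 row4 -> MISS (open row4); precharges=0
Acc 2: bank0 row1 -> MISS (open row1); precharges=1
Acc 3: bank1 row1 -> MISS (open row1); precharges=1
Acc 4: bank1 row0 -> MISS (open row0); precharges=2
Acc 5: bank0 row2 -> MISS (open row2); precharges=3
Acc 6: bank1 row1 -> MISS (open row1); precharges=4
Acc 7: bank1 row3 -> MISS (open row3); precharges=5
Acc 8: bank1 row1 -> MISS (open row1); precharges=6

Answer: 6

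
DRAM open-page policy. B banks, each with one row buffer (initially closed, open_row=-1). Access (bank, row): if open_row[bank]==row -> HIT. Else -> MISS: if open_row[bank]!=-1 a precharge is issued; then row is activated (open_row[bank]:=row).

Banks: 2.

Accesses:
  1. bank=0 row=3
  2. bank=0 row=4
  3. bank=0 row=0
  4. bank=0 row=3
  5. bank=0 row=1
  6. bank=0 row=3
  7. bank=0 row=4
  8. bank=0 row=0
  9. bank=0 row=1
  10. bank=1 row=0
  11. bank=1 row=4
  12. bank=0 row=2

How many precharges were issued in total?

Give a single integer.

Acc 1: bank0 row3 -> MISS (open row3); precharges=0
Acc 2: bank0 row4 -> MISS (open row4); precharges=1
Acc 3: bank0 row0 -> MISS (open row0); precharges=2
Acc 4: bank0 row3 -> MISS (open row3); precharges=3
Acc 5: bank0 row1 -> MISS (open row1); precharges=4
Acc 6: bank0 row3 -> MISS (open row3); precharges=5
Acc 7: bank0 row4 -> MISS (open row4); precharges=6
Acc 8: bank0 row0 -> MISS (open row0); precharges=7
Acc 9: bank0 row1 -> MISS (open row1); precharges=8
Acc 10: bank1 row0 -> MISS (open row0); precharges=8
Acc 11: bank1 row4 -> MISS (open row4); precharges=9
Acc 12: bank0 row2 -> MISS (open row2); precharges=10

Answer: 10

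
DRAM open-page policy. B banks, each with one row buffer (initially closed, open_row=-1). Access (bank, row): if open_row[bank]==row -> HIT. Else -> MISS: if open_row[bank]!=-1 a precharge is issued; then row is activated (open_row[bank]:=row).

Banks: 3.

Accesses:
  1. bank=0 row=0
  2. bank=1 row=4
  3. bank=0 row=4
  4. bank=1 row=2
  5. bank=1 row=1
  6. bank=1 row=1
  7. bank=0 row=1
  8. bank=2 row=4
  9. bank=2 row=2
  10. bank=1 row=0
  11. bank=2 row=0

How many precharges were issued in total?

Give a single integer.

Acc 1: bank0 row0 -> MISS (open row0); precharges=0
Acc 2: bank1 row4 -> MISS (open row4); precharges=0
Acc 3: bank0 row4 -> MISS (open row4); precharges=1
Acc 4: bank1 row2 -> MISS (open row2); precharges=2
Acc 5: bank1 row1 -> MISS (open row1); precharges=3
Acc 6: bank1 row1 -> HIT
Acc 7: bank0 row1 -> MISS (open row1); precharges=4
Acc 8: bank2 row4 -> MISS (open row4); precharges=4
Acc 9: bank2 row2 -> MISS (open row2); precharges=5
Acc 10: bank1 row0 -> MISS (open row0); precharges=6
Acc 11: bank2 row0 -> MISS (open row0); precharges=7

Answer: 7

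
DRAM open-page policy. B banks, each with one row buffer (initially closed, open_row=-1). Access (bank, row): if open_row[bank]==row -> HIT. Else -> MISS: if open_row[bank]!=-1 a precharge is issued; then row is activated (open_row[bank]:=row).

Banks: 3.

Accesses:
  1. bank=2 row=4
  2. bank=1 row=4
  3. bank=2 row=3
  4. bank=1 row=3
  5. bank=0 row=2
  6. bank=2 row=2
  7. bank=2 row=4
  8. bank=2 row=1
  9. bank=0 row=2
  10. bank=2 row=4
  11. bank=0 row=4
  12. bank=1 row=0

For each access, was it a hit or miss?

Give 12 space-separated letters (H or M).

Acc 1: bank2 row4 -> MISS (open row4); precharges=0
Acc 2: bank1 row4 -> MISS (open row4); precharges=0
Acc 3: bank2 row3 -> MISS (open row3); precharges=1
Acc 4: bank1 row3 -> MISS (open row3); precharges=2
Acc 5: bank0 row2 -> MISS (open row2); precharges=2
Acc 6: bank2 row2 -> MISS (open row2); precharges=3
Acc 7: bank2 row4 -> MISS (open row4); precharges=4
Acc 8: bank2 row1 -> MISS (open row1); precharges=5
Acc 9: bank0 row2 -> HIT
Acc 10: bank2 row4 -> MISS (open row4); precharges=6
Acc 11: bank0 row4 -> MISS (open row4); precharges=7
Acc 12: bank1 row0 -> MISS (open row0); precharges=8

Answer: M M M M M M M M H M M M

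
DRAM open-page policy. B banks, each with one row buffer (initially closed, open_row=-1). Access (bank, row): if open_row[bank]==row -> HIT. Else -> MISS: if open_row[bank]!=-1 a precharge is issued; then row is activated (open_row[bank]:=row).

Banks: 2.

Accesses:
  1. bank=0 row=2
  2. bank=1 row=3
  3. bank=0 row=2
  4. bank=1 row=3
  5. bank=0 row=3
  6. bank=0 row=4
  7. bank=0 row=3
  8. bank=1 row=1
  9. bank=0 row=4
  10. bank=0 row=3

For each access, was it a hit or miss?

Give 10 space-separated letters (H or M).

Acc 1: bank0 row2 -> MISS (open row2); precharges=0
Acc 2: bank1 row3 -> MISS (open row3); precharges=0
Acc 3: bank0 row2 -> HIT
Acc 4: bank1 row3 -> HIT
Acc 5: bank0 row3 -> MISS (open row3); precharges=1
Acc 6: bank0 row4 -> MISS (open row4); precharges=2
Acc 7: bank0 row3 -> MISS (open row3); precharges=3
Acc 8: bank1 row1 -> MISS (open row1); precharges=4
Acc 9: bank0 row4 -> MISS (open row4); precharges=5
Acc 10: bank0 row3 -> MISS (open row3); precharges=6

Answer: M M H H M M M M M M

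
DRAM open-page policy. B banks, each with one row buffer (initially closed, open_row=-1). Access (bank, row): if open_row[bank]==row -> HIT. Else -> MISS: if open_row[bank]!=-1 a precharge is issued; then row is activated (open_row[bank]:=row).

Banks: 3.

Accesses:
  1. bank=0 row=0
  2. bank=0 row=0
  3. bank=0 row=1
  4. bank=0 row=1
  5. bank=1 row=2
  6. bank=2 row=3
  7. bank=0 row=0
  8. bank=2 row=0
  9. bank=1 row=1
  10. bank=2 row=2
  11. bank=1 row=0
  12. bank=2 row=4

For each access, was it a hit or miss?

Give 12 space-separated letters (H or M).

Answer: M H M H M M M M M M M M

Derivation:
Acc 1: bank0 row0 -> MISS (open row0); precharges=0
Acc 2: bank0 row0 -> HIT
Acc 3: bank0 row1 -> MISS (open row1); precharges=1
Acc 4: bank0 row1 -> HIT
Acc 5: bank1 row2 -> MISS (open row2); precharges=1
Acc 6: bank2 row3 -> MISS (open row3); precharges=1
Acc 7: bank0 row0 -> MISS (open row0); precharges=2
Acc 8: bank2 row0 -> MISS (open row0); precharges=3
Acc 9: bank1 row1 -> MISS (open row1); precharges=4
Acc 10: bank2 row2 -> MISS (open row2); precharges=5
Acc 11: bank1 row0 -> MISS (open row0); precharges=6
Acc 12: bank2 row4 -> MISS (open row4); precharges=7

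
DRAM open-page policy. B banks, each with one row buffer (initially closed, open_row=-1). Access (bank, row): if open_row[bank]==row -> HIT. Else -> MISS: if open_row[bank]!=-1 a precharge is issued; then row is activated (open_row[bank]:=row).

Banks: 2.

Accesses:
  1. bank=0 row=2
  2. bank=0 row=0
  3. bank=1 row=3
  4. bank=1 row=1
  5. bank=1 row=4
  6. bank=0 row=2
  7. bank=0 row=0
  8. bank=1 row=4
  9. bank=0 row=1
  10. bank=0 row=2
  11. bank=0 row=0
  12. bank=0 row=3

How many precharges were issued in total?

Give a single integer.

Acc 1: bank0 row2 -> MISS (open row2); precharges=0
Acc 2: bank0 row0 -> MISS (open row0); precharges=1
Acc 3: bank1 row3 -> MISS (open row3); precharges=1
Acc 4: bank1 row1 -> MISS (open row1); precharges=2
Acc 5: bank1 row4 -> MISS (open row4); precharges=3
Acc 6: bank0 row2 -> MISS (open row2); precharges=4
Acc 7: bank0 row0 -> MISS (open row0); precharges=5
Acc 8: bank1 row4 -> HIT
Acc 9: bank0 row1 -> MISS (open row1); precharges=6
Acc 10: bank0 row2 -> MISS (open row2); precharges=7
Acc 11: bank0 row0 -> MISS (open row0); precharges=8
Acc 12: bank0 row3 -> MISS (open row3); precharges=9

Answer: 9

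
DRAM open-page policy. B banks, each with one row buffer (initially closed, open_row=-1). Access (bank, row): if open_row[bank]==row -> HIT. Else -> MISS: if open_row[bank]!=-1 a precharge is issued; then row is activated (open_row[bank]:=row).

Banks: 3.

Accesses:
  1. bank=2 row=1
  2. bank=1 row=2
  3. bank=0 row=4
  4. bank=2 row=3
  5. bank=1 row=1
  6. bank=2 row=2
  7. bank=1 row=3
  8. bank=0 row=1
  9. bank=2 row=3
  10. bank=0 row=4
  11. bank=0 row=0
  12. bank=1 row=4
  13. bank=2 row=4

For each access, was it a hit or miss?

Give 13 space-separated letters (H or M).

Answer: M M M M M M M M M M M M M

Derivation:
Acc 1: bank2 row1 -> MISS (open row1); precharges=0
Acc 2: bank1 row2 -> MISS (open row2); precharges=0
Acc 3: bank0 row4 -> MISS (open row4); precharges=0
Acc 4: bank2 row3 -> MISS (open row3); precharges=1
Acc 5: bank1 row1 -> MISS (open row1); precharges=2
Acc 6: bank2 row2 -> MISS (open row2); precharges=3
Acc 7: bank1 row3 -> MISS (open row3); precharges=4
Acc 8: bank0 row1 -> MISS (open row1); precharges=5
Acc 9: bank2 row3 -> MISS (open row3); precharges=6
Acc 10: bank0 row4 -> MISS (open row4); precharges=7
Acc 11: bank0 row0 -> MISS (open row0); precharges=8
Acc 12: bank1 row4 -> MISS (open row4); precharges=9
Acc 13: bank2 row4 -> MISS (open row4); precharges=10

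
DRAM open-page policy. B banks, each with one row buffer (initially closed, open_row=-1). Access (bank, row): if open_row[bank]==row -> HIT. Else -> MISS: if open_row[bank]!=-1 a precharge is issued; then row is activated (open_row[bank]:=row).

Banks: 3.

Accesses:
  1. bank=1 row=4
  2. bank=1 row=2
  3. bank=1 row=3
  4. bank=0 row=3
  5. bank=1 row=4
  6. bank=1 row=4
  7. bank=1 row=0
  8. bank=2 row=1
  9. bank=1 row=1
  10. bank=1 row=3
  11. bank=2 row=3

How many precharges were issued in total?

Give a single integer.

Acc 1: bank1 row4 -> MISS (open row4); precharges=0
Acc 2: bank1 row2 -> MISS (open row2); precharges=1
Acc 3: bank1 row3 -> MISS (open row3); precharges=2
Acc 4: bank0 row3 -> MISS (open row3); precharges=2
Acc 5: bank1 row4 -> MISS (open row4); precharges=3
Acc 6: bank1 row4 -> HIT
Acc 7: bank1 row0 -> MISS (open row0); precharges=4
Acc 8: bank2 row1 -> MISS (open row1); precharges=4
Acc 9: bank1 row1 -> MISS (open row1); precharges=5
Acc 10: bank1 row3 -> MISS (open row3); precharges=6
Acc 11: bank2 row3 -> MISS (open row3); precharges=7

Answer: 7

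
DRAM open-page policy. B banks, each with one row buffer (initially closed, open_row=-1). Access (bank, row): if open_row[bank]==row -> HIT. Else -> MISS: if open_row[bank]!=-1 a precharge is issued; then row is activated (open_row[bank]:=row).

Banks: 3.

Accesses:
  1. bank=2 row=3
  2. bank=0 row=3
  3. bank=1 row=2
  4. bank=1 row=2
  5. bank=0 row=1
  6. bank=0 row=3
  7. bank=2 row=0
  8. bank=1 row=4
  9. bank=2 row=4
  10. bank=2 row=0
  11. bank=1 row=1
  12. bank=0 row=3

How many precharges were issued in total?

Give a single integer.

Acc 1: bank2 row3 -> MISS (open row3); precharges=0
Acc 2: bank0 row3 -> MISS (open row3); precharges=0
Acc 3: bank1 row2 -> MISS (open row2); precharges=0
Acc 4: bank1 row2 -> HIT
Acc 5: bank0 row1 -> MISS (open row1); precharges=1
Acc 6: bank0 row3 -> MISS (open row3); precharges=2
Acc 7: bank2 row0 -> MISS (open row0); precharges=3
Acc 8: bank1 row4 -> MISS (open row4); precharges=4
Acc 9: bank2 row4 -> MISS (open row4); precharges=5
Acc 10: bank2 row0 -> MISS (open row0); precharges=6
Acc 11: bank1 row1 -> MISS (open row1); precharges=7
Acc 12: bank0 row3 -> HIT

Answer: 7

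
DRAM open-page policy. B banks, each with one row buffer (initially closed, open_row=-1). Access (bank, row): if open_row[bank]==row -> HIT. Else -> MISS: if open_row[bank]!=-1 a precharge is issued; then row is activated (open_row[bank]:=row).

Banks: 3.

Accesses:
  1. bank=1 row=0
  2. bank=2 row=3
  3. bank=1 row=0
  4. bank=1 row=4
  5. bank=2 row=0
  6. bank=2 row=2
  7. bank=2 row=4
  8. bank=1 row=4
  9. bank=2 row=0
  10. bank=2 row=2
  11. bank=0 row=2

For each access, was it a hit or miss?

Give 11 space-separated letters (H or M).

Answer: M M H M M M M H M M M

Derivation:
Acc 1: bank1 row0 -> MISS (open row0); precharges=0
Acc 2: bank2 row3 -> MISS (open row3); precharges=0
Acc 3: bank1 row0 -> HIT
Acc 4: bank1 row4 -> MISS (open row4); precharges=1
Acc 5: bank2 row0 -> MISS (open row0); precharges=2
Acc 6: bank2 row2 -> MISS (open row2); precharges=3
Acc 7: bank2 row4 -> MISS (open row4); precharges=4
Acc 8: bank1 row4 -> HIT
Acc 9: bank2 row0 -> MISS (open row0); precharges=5
Acc 10: bank2 row2 -> MISS (open row2); precharges=6
Acc 11: bank0 row2 -> MISS (open row2); precharges=6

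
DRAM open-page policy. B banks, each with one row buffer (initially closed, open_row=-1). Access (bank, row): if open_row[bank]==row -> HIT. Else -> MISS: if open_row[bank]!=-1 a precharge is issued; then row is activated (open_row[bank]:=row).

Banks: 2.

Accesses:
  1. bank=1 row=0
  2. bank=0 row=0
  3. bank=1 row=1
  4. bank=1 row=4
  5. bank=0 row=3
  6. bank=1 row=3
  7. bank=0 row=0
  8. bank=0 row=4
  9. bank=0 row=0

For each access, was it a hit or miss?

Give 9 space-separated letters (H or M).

Acc 1: bank1 row0 -> MISS (open row0); precharges=0
Acc 2: bank0 row0 -> MISS (open row0); precharges=0
Acc 3: bank1 row1 -> MISS (open row1); precharges=1
Acc 4: bank1 row4 -> MISS (open row4); precharges=2
Acc 5: bank0 row3 -> MISS (open row3); precharges=3
Acc 6: bank1 row3 -> MISS (open row3); precharges=4
Acc 7: bank0 row0 -> MISS (open row0); precharges=5
Acc 8: bank0 row4 -> MISS (open row4); precharges=6
Acc 9: bank0 row0 -> MISS (open row0); precharges=7

Answer: M M M M M M M M M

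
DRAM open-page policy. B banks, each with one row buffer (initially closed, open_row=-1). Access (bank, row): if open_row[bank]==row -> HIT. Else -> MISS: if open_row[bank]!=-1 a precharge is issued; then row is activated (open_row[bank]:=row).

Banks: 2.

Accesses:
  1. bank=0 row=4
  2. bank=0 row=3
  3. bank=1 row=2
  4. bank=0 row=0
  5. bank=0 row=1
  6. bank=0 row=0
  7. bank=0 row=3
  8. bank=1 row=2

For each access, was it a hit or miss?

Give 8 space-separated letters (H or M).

Answer: M M M M M M M H

Derivation:
Acc 1: bank0 row4 -> MISS (open row4); precharges=0
Acc 2: bank0 row3 -> MISS (open row3); precharges=1
Acc 3: bank1 row2 -> MISS (open row2); precharges=1
Acc 4: bank0 row0 -> MISS (open row0); precharges=2
Acc 5: bank0 row1 -> MISS (open row1); precharges=3
Acc 6: bank0 row0 -> MISS (open row0); precharges=4
Acc 7: bank0 row3 -> MISS (open row3); precharges=5
Acc 8: bank1 row2 -> HIT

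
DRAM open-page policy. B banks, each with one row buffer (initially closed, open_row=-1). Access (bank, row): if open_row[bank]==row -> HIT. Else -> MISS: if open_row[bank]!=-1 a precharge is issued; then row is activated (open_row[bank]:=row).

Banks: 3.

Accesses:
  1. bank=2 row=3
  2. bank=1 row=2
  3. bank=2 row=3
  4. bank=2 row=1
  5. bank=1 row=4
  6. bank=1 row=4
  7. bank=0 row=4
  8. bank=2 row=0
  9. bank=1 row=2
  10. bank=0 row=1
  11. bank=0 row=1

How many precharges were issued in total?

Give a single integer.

Answer: 5

Derivation:
Acc 1: bank2 row3 -> MISS (open row3); precharges=0
Acc 2: bank1 row2 -> MISS (open row2); precharges=0
Acc 3: bank2 row3 -> HIT
Acc 4: bank2 row1 -> MISS (open row1); precharges=1
Acc 5: bank1 row4 -> MISS (open row4); precharges=2
Acc 6: bank1 row4 -> HIT
Acc 7: bank0 row4 -> MISS (open row4); precharges=2
Acc 8: bank2 row0 -> MISS (open row0); precharges=3
Acc 9: bank1 row2 -> MISS (open row2); precharges=4
Acc 10: bank0 row1 -> MISS (open row1); precharges=5
Acc 11: bank0 row1 -> HIT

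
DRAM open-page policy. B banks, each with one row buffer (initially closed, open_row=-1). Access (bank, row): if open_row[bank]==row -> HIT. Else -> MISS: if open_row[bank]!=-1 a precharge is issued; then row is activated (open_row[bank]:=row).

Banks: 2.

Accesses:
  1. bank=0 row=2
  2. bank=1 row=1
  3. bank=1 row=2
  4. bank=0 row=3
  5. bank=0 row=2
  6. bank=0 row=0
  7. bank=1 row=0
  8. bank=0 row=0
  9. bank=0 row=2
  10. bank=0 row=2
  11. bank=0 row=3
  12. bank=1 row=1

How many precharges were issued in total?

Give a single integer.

Answer: 8

Derivation:
Acc 1: bank0 row2 -> MISS (open row2); precharges=0
Acc 2: bank1 row1 -> MISS (open row1); precharges=0
Acc 3: bank1 row2 -> MISS (open row2); precharges=1
Acc 4: bank0 row3 -> MISS (open row3); precharges=2
Acc 5: bank0 row2 -> MISS (open row2); precharges=3
Acc 6: bank0 row0 -> MISS (open row0); precharges=4
Acc 7: bank1 row0 -> MISS (open row0); precharges=5
Acc 8: bank0 row0 -> HIT
Acc 9: bank0 row2 -> MISS (open row2); precharges=6
Acc 10: bank0 row2 -> HIT
Acc 11: bank0 row3 -> MISS (open row3); precharges=7
Acc 12: bank1 row1 -> MISS (open row1); precharges=8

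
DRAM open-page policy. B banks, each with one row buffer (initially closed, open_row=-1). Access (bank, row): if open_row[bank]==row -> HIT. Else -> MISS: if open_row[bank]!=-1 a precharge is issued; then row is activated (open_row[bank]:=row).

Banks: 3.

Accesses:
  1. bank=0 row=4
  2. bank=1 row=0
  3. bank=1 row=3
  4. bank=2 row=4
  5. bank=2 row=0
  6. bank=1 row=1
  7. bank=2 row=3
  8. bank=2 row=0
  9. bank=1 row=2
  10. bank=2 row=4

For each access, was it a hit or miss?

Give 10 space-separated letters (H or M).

Answer: M M M M M M M M M M

Derivation:
Acc 1: bank0 row4 -> MISS (open row4); precharges=0
Acc 2: bank1 row0 -> MISS (open row0); precharges=0
Acc 3: bank1 row3 -> MISS (open row3); precharges=1
Acc 4: bank2 row4 -> MISS (open row4); precharges=1
Acc 5: bank2 row0 -> MISS (open row0); precharges=2
Acc 6: bank1 row1 -> MISS (open row1); precharges=3
Acc 7: bank2 row3 -> MISS (open row3); precharges=4
Acc 8: bank2 row0 -> MISS (open row0); precharges=5
Acc 9: bank1 row2 -> MISS (open row2); precharges=6
Acc 10: bank2 row4 -> MISS (open row4); precharges=7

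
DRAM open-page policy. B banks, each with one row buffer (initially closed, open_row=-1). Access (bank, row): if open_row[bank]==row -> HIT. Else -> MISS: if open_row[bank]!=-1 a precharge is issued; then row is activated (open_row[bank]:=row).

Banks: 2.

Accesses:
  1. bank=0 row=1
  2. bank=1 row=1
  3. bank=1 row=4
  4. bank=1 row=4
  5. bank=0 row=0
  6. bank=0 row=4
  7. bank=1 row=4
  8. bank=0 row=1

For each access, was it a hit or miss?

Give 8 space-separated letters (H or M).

Acc 1: bank0 row1 -> MISS (open row1); precharges=0
Acc 2: bank1 row1 -> MISS (open row1); precharges=0
Acc 3: bank1 row4 -> MISS (open row4); precharges=1
Acc 4: bank1 row4 -> HIT
Acc 5: bank0 row0 -> MISS (open row0); precharges=2
Acc 6: bank0 row4 -> MISS (open row4); precharges=3
Acc 7: bank1 row4 -> HIT
Acc 8: bank0 row1 -> MISS (open row1); precharges=4

Answer: M M M H M M H M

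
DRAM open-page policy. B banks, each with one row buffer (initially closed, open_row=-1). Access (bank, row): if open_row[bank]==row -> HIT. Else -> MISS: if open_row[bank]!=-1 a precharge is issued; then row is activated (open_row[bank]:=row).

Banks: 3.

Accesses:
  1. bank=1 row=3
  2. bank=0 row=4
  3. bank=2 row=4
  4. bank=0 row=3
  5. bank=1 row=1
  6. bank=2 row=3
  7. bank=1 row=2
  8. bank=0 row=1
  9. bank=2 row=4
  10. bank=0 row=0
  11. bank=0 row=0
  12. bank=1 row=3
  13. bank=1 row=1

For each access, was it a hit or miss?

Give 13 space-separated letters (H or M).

Answer: M M M M M M M M M M H M M

Derivation:
Acc 1: bank1 row3 -> MISS (open row3); precharges=0
Acc 2: bank0 row4 -> MISS (open row4); precharges=0
Acc 3: bank2 row4 -> MISS (open row4); precharges=0
Acc 4: bank0 row3 -> MISS (open row3); precharges=1
Acc 5: bank1 row1 -> MISS (open row1); precharges=2
Acc 6: bank2 row3 -> MISS (open row3); precharges=3
Acc 7: bank1 row2 -> MISS (open row2); precharges=4
Acc 8: bank0 row1 -> MISS (open row1); precharges=5
Acc 9: bank2 row4 -> MISS (open row4); precharges=6
Acc 10: bank0 row0 -> MISS (open row0); precharges=7
Acc 11: bank0 row0 -> HIT
Acc 12: bank1 row3 -> MISS (open row3); precharges=8
Acc 13: bank1 row1 -> MISS (open row1); precharges=9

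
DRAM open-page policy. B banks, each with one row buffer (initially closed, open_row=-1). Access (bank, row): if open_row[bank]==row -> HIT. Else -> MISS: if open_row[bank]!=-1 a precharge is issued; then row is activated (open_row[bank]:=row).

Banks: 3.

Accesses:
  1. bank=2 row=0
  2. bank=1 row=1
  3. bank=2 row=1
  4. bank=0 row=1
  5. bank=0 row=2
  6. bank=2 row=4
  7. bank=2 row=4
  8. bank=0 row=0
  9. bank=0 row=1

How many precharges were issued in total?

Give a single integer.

Acc 1: bank2 row0 -> MISS (open row0); precharges=0
Acc 2: bank1 row1 -> MISS (open row1); precharges=0
Acc 3: bank2 row1 -> MISS (open row1); precharges=1
Acc 4: bank0 row1 -> MISS (open row1); precharges=1
Acc 5: bank0 row2 -> MISS (open row2); precharges=2
Acc 6: bank2 row4 -> MISS (open row4); precharges=3
Acc 7: bank2 row4 -> HIT
Acc 8: bank0 row0 -> MISS (open row0); precharges=4
Acc 9: bank0 row1 -> MISS (open row1); precharges=5

Answer: 5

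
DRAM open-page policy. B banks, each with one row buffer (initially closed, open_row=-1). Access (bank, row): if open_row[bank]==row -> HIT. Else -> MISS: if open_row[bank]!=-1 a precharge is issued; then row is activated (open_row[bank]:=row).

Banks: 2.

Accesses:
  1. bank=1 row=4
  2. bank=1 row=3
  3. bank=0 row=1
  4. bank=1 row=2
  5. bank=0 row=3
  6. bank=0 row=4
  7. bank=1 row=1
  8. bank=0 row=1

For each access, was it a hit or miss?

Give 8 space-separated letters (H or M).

Acc 1: bank1 row4 -> MISS (open row4); precharges=0
Acc 2: bank1 row3 -> MISS (open row3); precharges=1
Acc 3: bank0 row1 -> MISS (open row1); precharges=1
Acc 4: bank1 row2 -> MISS (open row2); precharges=2
Acc 5: bank0 row3 -> MISS (open row3); precharges=3
Acc 6: bank0 row4 -> MISS (open row4); precharges=4
Acc 7: bank1 row1 -> MISS (open row1); precharges=5
Acc 8: bank0 row1 -> MISS (open row1); precharges=6

Answer: M M M M M M M M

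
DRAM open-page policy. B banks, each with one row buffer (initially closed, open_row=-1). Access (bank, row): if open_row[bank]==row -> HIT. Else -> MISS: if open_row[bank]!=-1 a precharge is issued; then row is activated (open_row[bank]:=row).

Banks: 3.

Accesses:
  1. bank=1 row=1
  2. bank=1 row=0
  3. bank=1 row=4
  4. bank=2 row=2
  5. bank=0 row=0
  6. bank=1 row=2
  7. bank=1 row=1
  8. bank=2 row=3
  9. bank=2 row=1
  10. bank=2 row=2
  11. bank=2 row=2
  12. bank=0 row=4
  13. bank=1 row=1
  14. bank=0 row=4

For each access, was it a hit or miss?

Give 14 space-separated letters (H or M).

Acc 1: bank1 row1 -> MISS (open row1); precharges=0
Acc 2: bank1 row0 -> MISS (open row0); precharges=1
Acc 3: bank1 row4 -> MISS (open row4); precharges=2
Acc 4: bank2 row2 -> MISS (open row2); precharges=2
Acc 5: bank0 row0 -> MISS (open row0); precharges=2
Acc 6: bank1 row2 -> MISS (open row2); precharges=3
Acc 7: bank1 row1 -> MISS (open row1); precharges=4
Acc 8: bank2 row3 -> MISS (open row3); precharges=5
Acc 9: bank2 row1 -> MISS (open row1); precharges=6
Acc 10: bank2 row2 -> MISS (open row2); precharges=7
Acc 11: bank2 row2 -> HIT
Acc 12: bank0 row4 -> MISS (open row4); precharges=8
Acc 13: bank1 row1 -> HIT
Acc 14: bank0 row4 -> HIT

Answer: M M M M M M M M M M H M H H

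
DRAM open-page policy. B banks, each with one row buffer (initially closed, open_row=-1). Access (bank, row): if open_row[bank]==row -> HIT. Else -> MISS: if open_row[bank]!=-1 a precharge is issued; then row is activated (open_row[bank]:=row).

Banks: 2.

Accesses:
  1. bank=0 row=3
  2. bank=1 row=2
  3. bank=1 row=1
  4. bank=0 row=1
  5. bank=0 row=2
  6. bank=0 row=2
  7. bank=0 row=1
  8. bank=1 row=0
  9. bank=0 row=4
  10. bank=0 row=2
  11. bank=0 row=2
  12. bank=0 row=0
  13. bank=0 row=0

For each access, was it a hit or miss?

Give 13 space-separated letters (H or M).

Answer: M M M M M H M M M M H M H

Derivation:
Acc 1: bank0 row3 -> MISS (open row3); precharges=0
Acc 2: bank1 row2 -> MISS (open row2); precharges=0
Acc 3: bank1 row1 -> MISS (open row1); precharges=1
Acc 4: bank0 row1 -> MISS (open row1); precharges=2
Acc 5: bank0 row2 -> MISS (open row2); precharges=3
Acc 6: bank0 row2 -> HIT
Acc 7: bank0 row1 -> MISS (open row1); precharges=4
Acc 8: bank1 row0 -> MISS (open row0); precharges=5
Acc 9: bank0 row4 -> MISS (open row4); precharges=6
Acc 10: bank0 row2 -> MISS (open row2); precharges=7
Acc 11: bank0 row2 -> HIT
Acc 12: bank0 row0 -> MISS (open row0); precharges=8
Acc 13: bank0 row0 -> HIT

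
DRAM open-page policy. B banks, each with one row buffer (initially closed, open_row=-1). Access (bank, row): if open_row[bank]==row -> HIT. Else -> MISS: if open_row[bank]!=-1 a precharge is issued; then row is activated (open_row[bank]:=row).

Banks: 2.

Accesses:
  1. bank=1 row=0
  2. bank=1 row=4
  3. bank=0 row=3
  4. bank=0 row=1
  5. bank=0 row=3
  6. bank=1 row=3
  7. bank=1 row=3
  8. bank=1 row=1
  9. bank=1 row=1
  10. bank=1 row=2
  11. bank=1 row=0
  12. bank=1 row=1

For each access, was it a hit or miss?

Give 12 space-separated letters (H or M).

Answer: M M M M M M H M H M M M

Derivation:
Acc 1: bank1 row0 -> MISS (open row0); precharges=0
Acc 2: bank1 row4 -> MISS (open row4); precharges=1
Acc 3: bank0 row3 -> MISS (open row3); precharges=1
Acc 4: bank0 row1 -> MISS (open row1); precharges=2
Acc 5: bank0 row3 -> MISS (open row3); precharges=3
Acc 6: bank1 row3 -> MISS (open row3); precharges=4
Acc 7: bank1 row3 -> HIT
Acc 8: bank1 row1 -> MISS (open row1); precharges=5
Acc 9: bank1 row1 -> HIT
Acc 10: bank1 row2 -> MISS (open row2); precharges=6
Acc 11: bank1 row0 -> MISS (open row0); precharges=7
Acc 12: bank1 row1 -> MISS (open row1); precharges=8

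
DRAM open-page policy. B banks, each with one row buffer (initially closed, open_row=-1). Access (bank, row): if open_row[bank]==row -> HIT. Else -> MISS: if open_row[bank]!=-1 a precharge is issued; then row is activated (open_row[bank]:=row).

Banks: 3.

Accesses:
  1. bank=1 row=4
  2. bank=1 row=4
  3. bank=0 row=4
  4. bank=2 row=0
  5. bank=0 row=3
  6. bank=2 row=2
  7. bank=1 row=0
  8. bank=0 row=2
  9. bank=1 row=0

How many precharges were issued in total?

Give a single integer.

Answer: 4

Derivation:
Acc 1: bank1 row4 -> MISS (open row4); precharges=0
Acc 2: bank1 row4 -> HIT
Acc 3: bank0 row4 -> MISS (open row4); precharges=0
Acc 4: bank2 row0 -> MISS (open row0); precharges=0
Acc 5: bank0 row3 -> MISS (open row3); precharges=1
Acc 6: bank2 row2 -> MISS (open row2); precharges=2
Acc 7: bank1 row0 -> MISS (open row0); precharges=3
Acc 8: bank0 row2 -> MISS (open row2); precharges=4
Acc 9: bank1 row0 -> HIT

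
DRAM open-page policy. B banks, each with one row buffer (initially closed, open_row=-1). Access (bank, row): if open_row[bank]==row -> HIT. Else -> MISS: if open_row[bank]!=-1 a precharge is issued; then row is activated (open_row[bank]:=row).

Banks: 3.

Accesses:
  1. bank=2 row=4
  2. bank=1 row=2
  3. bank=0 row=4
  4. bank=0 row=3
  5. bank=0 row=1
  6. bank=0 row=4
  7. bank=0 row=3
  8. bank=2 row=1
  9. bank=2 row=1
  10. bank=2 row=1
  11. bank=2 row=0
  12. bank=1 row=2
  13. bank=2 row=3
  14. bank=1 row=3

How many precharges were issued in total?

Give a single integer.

Acc 1: bank2 row4 -> MISS (open row4); precharges=0
Acc 2: bank1 row2 -> MISS (open row2); precharges=0
Acc 3: bank0 row4 -> MISS (open row4); precharges=0
Acc 4: bank0 row3 -> MISS (open row3); precharges=1
Acc 5: bank0 row1 -> MISS (open row1); precharges=2
Acc 6: bank0 row4 -> MISS (open row4); precharges=3
Acc 7: bank0 row3 -> MISS (open row3); precharges=4
Acc 8: bank2 row1 -> MISS (open row1); precharges=5
Acc 9: bank2 row1 -> HIT
Acc 10: bank2 row1 -> HIT
Acc 11: bank2 row0 -> MISS (open row0); precharges=6
Acc 12: bank1 row2 -> HIT
Acc 13: bank2 row3 -> MISS (open row3); precharges=7
Acc 14: bank1 row3 -> MISS (open row3); precharges=8

Answer: 8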